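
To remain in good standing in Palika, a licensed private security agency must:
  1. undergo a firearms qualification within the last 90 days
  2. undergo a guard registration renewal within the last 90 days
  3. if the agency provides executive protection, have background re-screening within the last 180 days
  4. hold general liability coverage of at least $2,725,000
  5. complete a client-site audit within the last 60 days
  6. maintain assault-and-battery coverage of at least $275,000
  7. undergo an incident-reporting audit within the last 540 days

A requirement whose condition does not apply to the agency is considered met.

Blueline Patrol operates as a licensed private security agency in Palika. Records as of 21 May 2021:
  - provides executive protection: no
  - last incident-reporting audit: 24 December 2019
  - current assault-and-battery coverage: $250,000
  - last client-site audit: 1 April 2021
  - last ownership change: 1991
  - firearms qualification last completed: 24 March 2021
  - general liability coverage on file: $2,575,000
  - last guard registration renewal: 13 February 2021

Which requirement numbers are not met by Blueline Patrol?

2, 4, 6

1. firearms qualification 58 days ago vs limit 90 → met
2. guard registration renewal 97 days ago vs limit 90 → not met
3. condition 'provides executive protection' does not hold → requirement n/a → met
4. general liability coverage $2,575,000 < $2,725,000 → not met
5. client-site audit 50 days ago vs limit 60 → met
6. assault-and-battery coverage $250,000 < $275,000 → not met
7. incident-reporting audit 514 days ago vs limit 540 → met
Not met: 2, 4, 6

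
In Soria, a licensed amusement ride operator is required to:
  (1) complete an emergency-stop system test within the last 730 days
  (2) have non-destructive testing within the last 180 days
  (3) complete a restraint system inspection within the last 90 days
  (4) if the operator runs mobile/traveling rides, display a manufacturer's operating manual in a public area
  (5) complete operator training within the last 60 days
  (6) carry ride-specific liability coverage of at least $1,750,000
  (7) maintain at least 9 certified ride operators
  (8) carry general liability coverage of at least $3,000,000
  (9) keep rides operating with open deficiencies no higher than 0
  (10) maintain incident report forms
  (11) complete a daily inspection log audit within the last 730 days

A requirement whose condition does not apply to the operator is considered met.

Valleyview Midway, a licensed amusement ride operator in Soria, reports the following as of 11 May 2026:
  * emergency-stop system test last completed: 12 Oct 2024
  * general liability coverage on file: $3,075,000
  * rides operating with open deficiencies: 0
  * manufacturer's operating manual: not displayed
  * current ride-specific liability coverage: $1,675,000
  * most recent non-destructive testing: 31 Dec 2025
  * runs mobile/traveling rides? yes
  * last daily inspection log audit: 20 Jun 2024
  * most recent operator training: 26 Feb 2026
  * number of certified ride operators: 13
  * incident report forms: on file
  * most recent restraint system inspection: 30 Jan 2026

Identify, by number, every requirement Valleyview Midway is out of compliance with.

3, 4, 5, 6

1. emergency-stop system test 576 days ago vs limit 730 → met
2. non-destructive testing 131 days ago vs limit 180 → met
3. restraint system inspection 101 days ago vs limit 90 → not met
4. condition 'runs mobile/traveling rides' holds; manufacturer's operating manual absent → not met
5. operator training 74 days ago vs limit 60 → not met
6. ride-specific liability coverage $1,675,000 < $1,750,000 → not met
7. certified ride operators 13 ≥ 9 → met
8. general liability coverage $3,075,000 ≥ $3,000,000 → met
9. rides operating with open deficiencies 0 ≤ 0 → met
10. incident report forms present → met
11. daily inspection log audit 690 days ago vs limit 730 → met
Not met: 3, 4, 5, 6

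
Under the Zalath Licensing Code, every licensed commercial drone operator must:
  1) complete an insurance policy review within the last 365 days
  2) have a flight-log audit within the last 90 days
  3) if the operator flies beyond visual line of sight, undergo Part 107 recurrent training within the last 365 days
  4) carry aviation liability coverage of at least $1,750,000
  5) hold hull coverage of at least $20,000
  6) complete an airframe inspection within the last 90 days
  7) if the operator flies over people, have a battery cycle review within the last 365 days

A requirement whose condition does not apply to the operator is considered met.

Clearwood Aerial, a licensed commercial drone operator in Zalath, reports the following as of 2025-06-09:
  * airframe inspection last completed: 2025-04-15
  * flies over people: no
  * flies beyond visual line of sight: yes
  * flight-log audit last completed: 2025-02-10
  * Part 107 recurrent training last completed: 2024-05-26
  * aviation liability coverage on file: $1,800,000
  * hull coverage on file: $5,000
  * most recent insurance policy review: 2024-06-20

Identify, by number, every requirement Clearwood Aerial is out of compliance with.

2, 3, 5

1. insurance policy review 354 days ago vs limit 365 → met
2. flight-log audit 119 days ago vs limit 90 → not met
3. condition 'flies beyond visual line of sight' holds; Part 107 recurrent training 379 days ago vs limit 365 → not met
4. aviation liability coverage $1,800,000 ≥ $1,750,000 → met
5. hull coverage $5,000 < $20,000 → not met
6. airframe inspection 55 days ago vs limit 90 → met
7. condition 'flies over people' does not hold → requirement n/a → met
Not met: 2, 3, 5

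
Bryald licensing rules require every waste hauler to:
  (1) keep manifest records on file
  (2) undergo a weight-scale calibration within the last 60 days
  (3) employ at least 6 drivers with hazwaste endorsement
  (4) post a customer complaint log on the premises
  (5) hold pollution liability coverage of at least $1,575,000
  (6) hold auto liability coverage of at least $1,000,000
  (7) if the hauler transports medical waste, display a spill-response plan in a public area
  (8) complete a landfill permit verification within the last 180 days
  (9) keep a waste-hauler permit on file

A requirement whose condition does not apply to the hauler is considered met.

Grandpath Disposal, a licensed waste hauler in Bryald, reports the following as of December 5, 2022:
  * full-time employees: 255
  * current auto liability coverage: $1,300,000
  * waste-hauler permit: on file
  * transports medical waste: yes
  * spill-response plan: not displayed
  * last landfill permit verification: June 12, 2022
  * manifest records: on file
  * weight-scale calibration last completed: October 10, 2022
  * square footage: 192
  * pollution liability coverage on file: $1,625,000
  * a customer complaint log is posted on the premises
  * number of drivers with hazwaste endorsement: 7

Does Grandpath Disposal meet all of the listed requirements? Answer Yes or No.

No

1. manifest records present → met
2. weight-scale calibration 56 days ago vs limit 60 → met
3. drivers with hazwaste endorsement 7 ≥ 6 → met
4. customer complaint log present → met
5. pollution liability coverage $1,625,000 ≥ $1,575,000 → met
6. auto liability coverage $1,300,000 ≥ $1,000,000 → met
7. condition 'transports medical waste' holds; spill-response plan absent → not met
8. landfill permit verification 176 days ago vs limit 180 → met
9. waste-hauler permit present → met
Not met: 7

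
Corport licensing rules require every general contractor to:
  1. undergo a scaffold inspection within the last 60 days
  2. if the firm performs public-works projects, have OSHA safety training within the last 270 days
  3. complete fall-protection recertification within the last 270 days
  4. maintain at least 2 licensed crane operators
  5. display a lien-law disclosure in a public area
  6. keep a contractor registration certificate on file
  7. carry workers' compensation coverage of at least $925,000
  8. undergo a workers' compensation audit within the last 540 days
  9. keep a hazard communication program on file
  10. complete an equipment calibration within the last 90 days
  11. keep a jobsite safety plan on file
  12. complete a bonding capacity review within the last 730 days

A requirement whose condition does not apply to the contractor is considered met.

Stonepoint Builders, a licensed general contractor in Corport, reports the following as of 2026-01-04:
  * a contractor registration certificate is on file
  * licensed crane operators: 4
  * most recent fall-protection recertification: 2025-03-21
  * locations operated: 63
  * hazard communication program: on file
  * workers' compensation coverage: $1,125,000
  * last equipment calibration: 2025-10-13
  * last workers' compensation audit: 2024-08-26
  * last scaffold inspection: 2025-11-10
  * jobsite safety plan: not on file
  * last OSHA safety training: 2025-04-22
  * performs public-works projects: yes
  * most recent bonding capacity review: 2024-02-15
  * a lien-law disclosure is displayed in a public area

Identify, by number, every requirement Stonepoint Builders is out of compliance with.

3, 11

1. scaffold inspection 55 days ago vs limit 60 → met
2. condition 'performs public-works projects' holds; OSHA safety training 257 days ago vs limit 270 → met
3. fall-protection recertification 289 days ago vs limit 270 → not met
4. licensed crane operators 4 ≥ 2 → met
5. lien-law disclosure present → met
6. contractor registration certificate present → met
7. workers' compensation coverage $1,125,000 ≥ $925,000 → met
8. workers' compensation audit 496 days ago vs limit 540 → met
9. hazard communication program present → met
10. equipment calibration 83 days ago vs limit 90 → met
11. jobsite safety plan absent → not met
12. bonding capacity review 689 days ago vs limit 730 → met
Not met: 3, 11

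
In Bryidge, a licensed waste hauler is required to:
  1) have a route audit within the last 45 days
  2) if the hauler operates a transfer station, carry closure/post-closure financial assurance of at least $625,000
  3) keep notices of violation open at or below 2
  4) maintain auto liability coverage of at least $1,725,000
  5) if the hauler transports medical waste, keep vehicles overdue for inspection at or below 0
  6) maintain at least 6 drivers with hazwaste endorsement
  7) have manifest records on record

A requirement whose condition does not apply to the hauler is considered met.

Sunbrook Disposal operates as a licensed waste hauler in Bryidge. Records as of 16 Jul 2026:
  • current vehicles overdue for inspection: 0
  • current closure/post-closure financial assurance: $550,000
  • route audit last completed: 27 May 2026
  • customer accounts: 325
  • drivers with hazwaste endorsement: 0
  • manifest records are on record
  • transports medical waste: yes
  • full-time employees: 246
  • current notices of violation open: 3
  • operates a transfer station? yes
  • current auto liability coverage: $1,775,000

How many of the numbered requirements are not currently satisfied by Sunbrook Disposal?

1. route audit 50 days ago vs limit 45 → not met
2. condition 'operates a transfer station' holds; closure/post-closure financial assurance $550,000 < $625,000 → not met
3. notices of violation open 3 > 2 → not met
4. auto liability coverage $1,775,000 ≥ $1,725,000 → met
5. condition 'transports medical waste' holds; vehicles overdue for inspection 0 ≤ 0 → met
6. drivers with hazwaste endorsement 0 < 6 → not met
7. manifest records present → met
Not met: 4 of 7

4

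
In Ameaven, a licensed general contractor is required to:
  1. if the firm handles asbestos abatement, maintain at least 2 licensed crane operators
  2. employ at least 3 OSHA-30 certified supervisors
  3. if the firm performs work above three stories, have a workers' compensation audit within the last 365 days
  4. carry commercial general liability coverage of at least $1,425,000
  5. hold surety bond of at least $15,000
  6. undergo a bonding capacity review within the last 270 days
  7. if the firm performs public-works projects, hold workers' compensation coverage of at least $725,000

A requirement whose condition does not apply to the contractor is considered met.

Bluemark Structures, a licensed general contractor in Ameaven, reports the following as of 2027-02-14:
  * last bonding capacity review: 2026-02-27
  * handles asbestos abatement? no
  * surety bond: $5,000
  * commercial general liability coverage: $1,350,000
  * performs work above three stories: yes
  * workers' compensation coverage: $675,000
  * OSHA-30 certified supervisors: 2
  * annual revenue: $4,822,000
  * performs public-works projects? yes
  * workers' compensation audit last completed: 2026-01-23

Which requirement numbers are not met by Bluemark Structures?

1. condition 'handles asbestos abatement' does not hold → requirement n/a → met
2. OSHA-30 certified supervisors 2 < 3 → not met
3. condition 'performs work above three stories' holds; workers' compensation audit 387 days ago vs limit 365 → not met
4. commercial general liability coverage $1,350,000 < $1,425,000 → not met
5. surety bond $5,000 < $15,000 → not met
6. bonding capacity review 352 days ago vs limit 270 → not met
7. condition 'performs public-works projects' holds; workers' compensation coverage $675,000 < $725,000 → not met
Not met: 2, 3, 4, 5, 6, 7

2, 3, 4, 5, 6, 7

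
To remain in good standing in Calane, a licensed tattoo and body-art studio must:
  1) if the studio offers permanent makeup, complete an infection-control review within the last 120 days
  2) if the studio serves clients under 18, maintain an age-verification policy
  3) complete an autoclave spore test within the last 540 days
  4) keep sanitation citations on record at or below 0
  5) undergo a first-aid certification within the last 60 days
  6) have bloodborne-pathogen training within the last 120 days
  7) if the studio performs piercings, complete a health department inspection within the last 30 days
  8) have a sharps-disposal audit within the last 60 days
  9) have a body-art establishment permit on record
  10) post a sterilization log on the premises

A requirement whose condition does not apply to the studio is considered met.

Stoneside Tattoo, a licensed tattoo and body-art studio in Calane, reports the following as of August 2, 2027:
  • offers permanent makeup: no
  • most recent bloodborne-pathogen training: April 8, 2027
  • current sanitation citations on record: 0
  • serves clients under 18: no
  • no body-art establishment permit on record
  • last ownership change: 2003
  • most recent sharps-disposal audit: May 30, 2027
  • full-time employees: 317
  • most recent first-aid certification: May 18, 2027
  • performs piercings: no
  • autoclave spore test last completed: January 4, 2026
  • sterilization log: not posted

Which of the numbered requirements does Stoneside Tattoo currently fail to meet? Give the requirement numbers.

3, 5, 8, 9, 10

1. condition 'offers permanent makeup' does not hold → requirement n/a → met
2. condition 'serves clients under 18' does not hold → requirement n/a → met
3. autoclave spore test 575 days ago vs limit 540 → not met
4. sanitation citations on record 0 ≤ 0 → met
5. first-aid certification 76 days ago vs limit 60 → not met
6. bloodborne-pathogen training 116 days ago vs limit 120 → met
7. condition 'performs piercings' does not hold → requirement n/a → met
8. sharps-disposal audit 64 days ago vs limit 60 → not met
9. body-art establishment permit absent → not met
10. sterilization log absent → not met
Not met: 3, 5, 8, 9, 10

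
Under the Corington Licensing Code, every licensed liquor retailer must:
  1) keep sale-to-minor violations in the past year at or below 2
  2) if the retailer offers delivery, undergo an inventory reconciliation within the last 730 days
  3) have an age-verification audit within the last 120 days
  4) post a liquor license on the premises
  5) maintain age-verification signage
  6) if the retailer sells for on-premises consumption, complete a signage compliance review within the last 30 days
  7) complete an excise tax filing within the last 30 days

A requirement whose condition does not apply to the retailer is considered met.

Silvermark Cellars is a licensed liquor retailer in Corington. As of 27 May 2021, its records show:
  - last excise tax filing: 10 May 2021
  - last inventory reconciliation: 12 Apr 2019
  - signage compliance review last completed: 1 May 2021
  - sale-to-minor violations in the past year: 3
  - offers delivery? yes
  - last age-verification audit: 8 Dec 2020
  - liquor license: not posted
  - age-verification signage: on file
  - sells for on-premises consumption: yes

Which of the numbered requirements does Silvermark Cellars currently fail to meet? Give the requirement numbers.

1, 2, 3, 4

1. sale-to-minor violations in the past year 3 > 2 → not met
2. condition 'offers delivery' holds; inventory reconciliation 776 days ago vs limit 730 → not met
3. age-verification audit 170 days ago vs limit 120 → not met
4. liquor license absent → not met
5. age-verification signage present → met
6. condition 'sells for on-premises consumption' holds; signage compliance review 26 days ago vs limit 30 → met
7. excise tax filing 17 days ago vs limit 30 → met
Not met: 1, 2, 3, 4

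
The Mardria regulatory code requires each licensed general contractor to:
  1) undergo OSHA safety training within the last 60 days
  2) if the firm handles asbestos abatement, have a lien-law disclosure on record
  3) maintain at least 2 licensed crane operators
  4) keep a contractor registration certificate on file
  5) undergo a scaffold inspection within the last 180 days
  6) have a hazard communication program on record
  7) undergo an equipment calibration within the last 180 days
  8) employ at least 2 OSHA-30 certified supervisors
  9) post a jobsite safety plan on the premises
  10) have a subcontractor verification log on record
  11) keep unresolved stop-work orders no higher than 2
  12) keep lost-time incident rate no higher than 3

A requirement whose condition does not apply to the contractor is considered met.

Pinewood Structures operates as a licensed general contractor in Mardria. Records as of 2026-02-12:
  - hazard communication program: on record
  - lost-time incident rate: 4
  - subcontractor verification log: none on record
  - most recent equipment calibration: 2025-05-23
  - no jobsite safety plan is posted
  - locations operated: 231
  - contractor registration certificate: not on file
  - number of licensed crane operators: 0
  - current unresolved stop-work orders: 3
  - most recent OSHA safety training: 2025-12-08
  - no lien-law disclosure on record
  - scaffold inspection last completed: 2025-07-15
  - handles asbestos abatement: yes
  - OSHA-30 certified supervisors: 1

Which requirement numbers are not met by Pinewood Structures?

1. OSHA safety training 66 days ago vs limit 60 → not met
2. condition 'handles asbestos abatement' holds; lien-law disclosure absent → not met
3. licensed crane operators 0 < 2 → not met
4. contractor registration certificate absent → not met
5. scaffold inspection 212 days ago vs limit 180 → not met
6. hazard communication program present → met
7. equipment calibration 265 days ago vs limit 180 → not met
8. OSHA-30 certified supervisors 1 < 2 → not met
9. jobsite safety plan absent → not met
10. subcontractor verification log absent → not met
11. unresolved stop-work orders 3 > 2 → not met
12. lost-time incident rate 4 > 3 → not met
Not met: 1, 2, 3, 4, 5, 7, 8, 9, 10, 11, 12

1, 2, 3, 4, 5, 7, 8, 9, 10, 11, 12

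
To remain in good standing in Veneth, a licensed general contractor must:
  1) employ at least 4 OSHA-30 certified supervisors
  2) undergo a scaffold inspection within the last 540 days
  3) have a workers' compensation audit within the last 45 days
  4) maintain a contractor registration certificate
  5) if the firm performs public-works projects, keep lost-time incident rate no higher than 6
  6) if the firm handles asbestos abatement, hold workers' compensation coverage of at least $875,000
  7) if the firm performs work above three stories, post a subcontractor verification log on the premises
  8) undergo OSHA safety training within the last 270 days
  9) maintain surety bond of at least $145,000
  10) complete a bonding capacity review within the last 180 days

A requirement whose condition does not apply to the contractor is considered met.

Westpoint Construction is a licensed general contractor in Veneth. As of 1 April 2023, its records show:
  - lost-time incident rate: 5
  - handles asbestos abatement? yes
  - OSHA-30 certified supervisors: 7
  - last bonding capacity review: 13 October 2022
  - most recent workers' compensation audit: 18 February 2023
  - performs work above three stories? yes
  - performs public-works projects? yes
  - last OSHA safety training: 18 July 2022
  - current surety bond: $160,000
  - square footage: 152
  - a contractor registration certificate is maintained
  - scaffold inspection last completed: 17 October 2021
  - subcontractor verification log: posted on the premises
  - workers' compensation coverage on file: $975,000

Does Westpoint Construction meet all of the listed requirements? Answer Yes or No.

1. OSHA-30 certified supervisors 7 ≥ 4 → met
2. scaffold inspection 531 days ago vs limit 540 → met
3. workers' compensation audit 42 days ago vs limit 45 → met
4. contractor registration certificate present → met
5. condition 'performs public-works projects' holds; lost-time incident rate 5 ≤ 6 → met
6. condition 'handles asbestos abatement' holds; workers' compensation coverage $975,000 ≥ $875,000 → met
7. condition 'performs work above three stories' holds; subcontractor verification log present → met
8. OSHA safety training 257 days ago vs limit 270 → met
9. surety bond $160,000 ≥ $145,000 → met
10. bonding capacity review 170 days ago vs limit 180 → met
All met.

Yes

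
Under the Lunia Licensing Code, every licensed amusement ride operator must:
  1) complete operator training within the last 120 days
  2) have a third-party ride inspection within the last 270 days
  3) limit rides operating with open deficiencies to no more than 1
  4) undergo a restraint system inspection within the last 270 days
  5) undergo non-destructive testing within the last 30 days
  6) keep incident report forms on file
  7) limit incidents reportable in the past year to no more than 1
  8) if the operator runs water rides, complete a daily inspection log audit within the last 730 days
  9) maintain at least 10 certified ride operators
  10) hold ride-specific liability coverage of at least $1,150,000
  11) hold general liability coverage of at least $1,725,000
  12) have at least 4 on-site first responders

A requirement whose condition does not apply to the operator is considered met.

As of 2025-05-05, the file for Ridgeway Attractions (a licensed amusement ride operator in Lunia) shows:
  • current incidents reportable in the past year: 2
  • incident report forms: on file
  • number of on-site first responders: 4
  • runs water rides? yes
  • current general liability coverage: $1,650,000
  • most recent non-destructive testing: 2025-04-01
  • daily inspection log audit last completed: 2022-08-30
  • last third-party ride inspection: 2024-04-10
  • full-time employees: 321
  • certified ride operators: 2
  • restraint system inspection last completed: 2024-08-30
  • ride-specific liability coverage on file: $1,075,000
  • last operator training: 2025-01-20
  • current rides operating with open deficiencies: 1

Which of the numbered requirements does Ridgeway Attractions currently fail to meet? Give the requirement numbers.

2, 5, 7, 8, 9, 10, 11

1. operator training 105 days ago vs limit 120 → met
2. third-party ride inspection 390 days ago vs limit 270 → not met
3. rides operating with open deficiencies 1 ≤ 1 → met
4. restraint system inspection 248 days ago vs limit 270 → met
5. non-destructive testing 34 days ago vs limit 30 → not met
6. incident report forms present → met
7. incidents reportable in the past year 2 > 1 → not met
8. condition 'runs water rides' holds; daily inspection log audit 979 days ago vs limit 730 → not met
9. certified ride operators 2 < 10 → not met
10. ride-specific liability coverage $1,075,000 < $1,150,000 → not met
11. general liability coverage $1,650,000 < $1,725,000 → not met
12. on-site first responders 4 ≥ 4 → met
Not met: 2, 5, 7, 8, 9, 10, 11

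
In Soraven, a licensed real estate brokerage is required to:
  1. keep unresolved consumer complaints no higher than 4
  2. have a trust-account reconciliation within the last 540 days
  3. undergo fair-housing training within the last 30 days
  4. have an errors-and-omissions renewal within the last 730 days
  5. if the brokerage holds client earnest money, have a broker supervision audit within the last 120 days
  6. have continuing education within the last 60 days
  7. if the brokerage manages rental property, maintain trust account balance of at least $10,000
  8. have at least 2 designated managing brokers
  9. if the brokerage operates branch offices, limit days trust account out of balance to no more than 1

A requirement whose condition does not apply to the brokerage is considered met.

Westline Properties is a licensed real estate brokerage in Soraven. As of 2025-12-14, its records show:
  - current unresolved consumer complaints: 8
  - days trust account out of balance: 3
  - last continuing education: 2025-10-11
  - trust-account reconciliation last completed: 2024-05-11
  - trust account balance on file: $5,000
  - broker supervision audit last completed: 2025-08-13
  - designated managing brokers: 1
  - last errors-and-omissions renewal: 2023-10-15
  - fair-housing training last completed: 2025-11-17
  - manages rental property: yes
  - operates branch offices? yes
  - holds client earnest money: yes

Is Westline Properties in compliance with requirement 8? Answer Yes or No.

8. designated managing brokers 1 < 2 → not met

No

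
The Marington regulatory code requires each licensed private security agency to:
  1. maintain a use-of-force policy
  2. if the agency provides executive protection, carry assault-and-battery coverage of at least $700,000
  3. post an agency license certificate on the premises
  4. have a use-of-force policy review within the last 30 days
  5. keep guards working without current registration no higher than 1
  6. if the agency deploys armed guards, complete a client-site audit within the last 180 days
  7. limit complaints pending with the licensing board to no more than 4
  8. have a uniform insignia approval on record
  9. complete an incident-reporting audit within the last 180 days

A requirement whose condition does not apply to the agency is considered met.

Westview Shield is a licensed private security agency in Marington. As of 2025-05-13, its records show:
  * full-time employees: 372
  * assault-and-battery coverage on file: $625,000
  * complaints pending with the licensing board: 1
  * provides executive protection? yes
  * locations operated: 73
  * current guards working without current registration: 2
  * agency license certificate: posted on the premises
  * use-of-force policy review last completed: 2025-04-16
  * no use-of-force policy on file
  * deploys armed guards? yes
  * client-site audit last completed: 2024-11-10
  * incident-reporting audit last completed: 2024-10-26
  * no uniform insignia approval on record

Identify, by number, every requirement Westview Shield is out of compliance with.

1, 2, 5, 6, 8, 9

1. use-of-force policy absent → not met
2. condition 'provides executive protection' holds; assault-and-battery coverage $625,000 < $700,000 → not met
3. agency license certificate present → met
4. use-of-force policy review 27 days ago vs limit 30 → met
5. guards working without current registration 2 > 1 → not met
6. condition 'deploys armed guards' holds; client-site audit 184 days ago vs limit 180 → not met
7. complaints pending with the licensing board 1 ≤ 4 → met
8. uniform insignia approval absent → not met
9. incident-reporting audit 199 days ago vs limit 180 → not met
Not met: 1, 2, 5, 6, 8, 9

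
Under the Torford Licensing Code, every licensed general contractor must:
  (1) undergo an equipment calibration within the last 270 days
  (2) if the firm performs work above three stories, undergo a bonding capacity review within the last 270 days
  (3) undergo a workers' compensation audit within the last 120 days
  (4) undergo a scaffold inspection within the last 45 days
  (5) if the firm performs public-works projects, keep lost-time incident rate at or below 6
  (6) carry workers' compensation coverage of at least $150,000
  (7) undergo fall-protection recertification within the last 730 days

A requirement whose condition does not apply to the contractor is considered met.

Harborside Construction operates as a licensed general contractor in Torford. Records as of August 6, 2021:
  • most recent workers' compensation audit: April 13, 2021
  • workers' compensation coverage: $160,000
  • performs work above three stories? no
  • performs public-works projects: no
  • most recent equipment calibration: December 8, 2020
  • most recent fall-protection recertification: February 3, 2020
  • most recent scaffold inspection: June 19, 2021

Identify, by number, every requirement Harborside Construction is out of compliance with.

1. equipment calibration 241 days ago vs limit 270 → met
2. condition 'performs work above three stories' does not hold → requirement n/a → met
3. workers' compensation audit 115 days ago vs limit 120 → met
4. scaffold inspection 48 days ago vs limit 45 → not met
5. condition 'performs public-works projects' does not hold → requirement n/a → met
6. workers' compensation coverage $160,000 ≥ $150,000 → met
7. fall-protection recertification 550 days ago vs limit 730 → met
Not met: 4

4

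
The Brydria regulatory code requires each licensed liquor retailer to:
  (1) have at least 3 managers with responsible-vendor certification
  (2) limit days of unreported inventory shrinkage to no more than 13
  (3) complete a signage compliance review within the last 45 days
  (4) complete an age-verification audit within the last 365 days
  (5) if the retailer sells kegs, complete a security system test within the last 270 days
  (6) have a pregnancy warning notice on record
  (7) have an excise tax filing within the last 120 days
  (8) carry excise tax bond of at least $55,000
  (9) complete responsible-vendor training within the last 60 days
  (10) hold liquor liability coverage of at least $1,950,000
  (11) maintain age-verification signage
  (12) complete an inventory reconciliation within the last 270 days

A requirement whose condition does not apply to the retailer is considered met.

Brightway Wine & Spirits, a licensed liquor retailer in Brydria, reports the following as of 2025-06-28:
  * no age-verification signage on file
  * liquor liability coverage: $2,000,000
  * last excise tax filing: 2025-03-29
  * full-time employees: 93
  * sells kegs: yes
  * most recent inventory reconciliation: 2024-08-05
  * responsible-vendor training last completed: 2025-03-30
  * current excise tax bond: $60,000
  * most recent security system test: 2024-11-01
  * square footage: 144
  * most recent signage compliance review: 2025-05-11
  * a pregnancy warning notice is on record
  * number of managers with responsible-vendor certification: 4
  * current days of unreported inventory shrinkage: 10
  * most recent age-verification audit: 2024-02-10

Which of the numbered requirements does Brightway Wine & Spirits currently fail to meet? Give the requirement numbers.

3, 4, 9, 11, 12

1. managers with responsible-vendor certification 4 ≥ 3 → met
2. days of unreported inventory shrinkage 10 ≤ 13 → met
3. signage compliance review 48 days ago vs limit 45 → not met
4. age-verification audit 504 days ago vs limit 365 → not met
5. condition 'sells kegs' holds; security system test 239 days ago vs limit 270 → met
6. pregnancy warning notice present → met
7. excise tax filing 91 days ago vs limit 120 → met
8. excise tax bond $60,000 ≥ $55,000 → met
9. responsible-vendor training 90 days ago vs limit 60 → not met
10. liquor liability coverage $2,000,000 ≥ $1,950,000 → met
11. age-verification signage absent → not met
12. inventory reconciliation 327 days ago vs limit 270 → not met
Not met: 3, 4, 9, 11, 12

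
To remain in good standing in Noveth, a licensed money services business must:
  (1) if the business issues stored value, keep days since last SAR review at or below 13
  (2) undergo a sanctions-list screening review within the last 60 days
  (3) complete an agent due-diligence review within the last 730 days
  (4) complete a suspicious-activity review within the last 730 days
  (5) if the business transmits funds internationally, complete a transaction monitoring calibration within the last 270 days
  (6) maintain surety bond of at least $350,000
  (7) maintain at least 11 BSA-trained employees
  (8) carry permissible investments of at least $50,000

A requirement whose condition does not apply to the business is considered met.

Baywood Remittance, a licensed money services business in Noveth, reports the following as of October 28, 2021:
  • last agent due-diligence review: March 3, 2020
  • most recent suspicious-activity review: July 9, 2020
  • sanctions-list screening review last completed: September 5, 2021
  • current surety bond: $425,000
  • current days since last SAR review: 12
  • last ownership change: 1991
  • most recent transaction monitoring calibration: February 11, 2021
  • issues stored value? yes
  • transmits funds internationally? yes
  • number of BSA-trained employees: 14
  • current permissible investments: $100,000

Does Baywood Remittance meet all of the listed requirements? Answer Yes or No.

Yes

1. condition 'issues stored value' holds; days since last SAR review 12 ≤ 13 → met
2. sanctions-list screening review 53 days ago vs limit 60 → met
3. agent due-diligence review 604 days ago vs limit 730 → met
4. suspicious-activity review 476 days ago vs limit 730 → met
5. condition 'transmits funds internationally' holds; transaction monitoring calibration 259 days ago vs limit 270 → met
6. surety bond $425,000 ≥ $350,000 → met
7. BSA-trained employees 14 ≥ 11 → met
8. permissible investments $100,000 ≥ $50,000 → met
All met.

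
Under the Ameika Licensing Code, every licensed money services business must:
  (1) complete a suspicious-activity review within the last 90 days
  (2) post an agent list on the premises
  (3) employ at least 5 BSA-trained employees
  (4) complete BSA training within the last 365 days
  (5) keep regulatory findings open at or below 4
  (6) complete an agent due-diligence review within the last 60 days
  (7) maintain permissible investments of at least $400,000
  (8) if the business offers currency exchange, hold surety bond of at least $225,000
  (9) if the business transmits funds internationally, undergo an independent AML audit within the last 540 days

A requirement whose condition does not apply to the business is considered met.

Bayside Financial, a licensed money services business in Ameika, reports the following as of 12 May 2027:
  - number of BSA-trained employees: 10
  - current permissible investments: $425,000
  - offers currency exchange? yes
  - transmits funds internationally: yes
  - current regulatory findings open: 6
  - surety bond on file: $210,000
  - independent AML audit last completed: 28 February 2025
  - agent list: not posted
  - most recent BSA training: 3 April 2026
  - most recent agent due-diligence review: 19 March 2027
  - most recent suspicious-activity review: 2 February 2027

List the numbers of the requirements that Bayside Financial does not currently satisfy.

1, 2, 4, 5, 8, 9

1. suspicious-activity review 99 days ago vs limit 90 → not met
2. agent list absent → not met
3. BSA-trained employees 10 ≥ 5 → met
4. BSA training 404 days ago vs limit 365 → not met
5. regulatory findings open 6 > 4 → not met
6. agent due-diligence review 54 days ago vs limit 60 → met
7. permissible investments $425,000 ≥ $400,000 → met
8. condition 'offers currency exchange' holds; surety bond $210,000 < $225,000 → not met
9. condition 'transmits funds internationally' holds; independent AML audit 803 days ago vs limit 540 → not met
Not met: 1, 2, 4, 5, 8, 9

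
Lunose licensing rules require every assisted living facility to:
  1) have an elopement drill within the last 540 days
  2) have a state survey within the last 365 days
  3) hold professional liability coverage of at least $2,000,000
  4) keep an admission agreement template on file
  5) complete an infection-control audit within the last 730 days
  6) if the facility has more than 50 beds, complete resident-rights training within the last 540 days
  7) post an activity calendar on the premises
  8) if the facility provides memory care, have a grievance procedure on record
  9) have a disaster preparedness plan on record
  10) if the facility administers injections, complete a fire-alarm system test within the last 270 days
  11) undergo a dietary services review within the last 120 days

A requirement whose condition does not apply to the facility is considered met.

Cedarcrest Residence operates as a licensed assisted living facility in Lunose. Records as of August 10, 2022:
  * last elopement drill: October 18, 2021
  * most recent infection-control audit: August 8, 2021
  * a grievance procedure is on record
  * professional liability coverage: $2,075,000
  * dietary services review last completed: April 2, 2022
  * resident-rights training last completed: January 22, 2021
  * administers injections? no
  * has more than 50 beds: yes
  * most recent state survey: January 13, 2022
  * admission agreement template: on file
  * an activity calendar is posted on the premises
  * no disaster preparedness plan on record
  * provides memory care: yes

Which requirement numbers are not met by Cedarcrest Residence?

1. elopement drill 296 days ago vs limit 540 → met
2. state survey 209 days ago vs limit 365 → met
3. professional liability coverage $2,075,000 ≥ $2,000,000 → met
4. admission agreement template present → met
5. infection-control audit 367 days ago vs limit 730 → met
6. condition 'has more than 50 beds' holds; resident-rights training 565 days ago vs limit 540 → not met
7. activity calendar present → met
8. condition 'provides memory care' holds; grievance procedure present → met
9. disaster preparedness plan absent → not met
10. condition 'administers injections' does not hold → requirement n/a → met
11. dietary services review 130 days ago vs limit 120 → not met
Not met: 6, 9, 11

6, 9, 11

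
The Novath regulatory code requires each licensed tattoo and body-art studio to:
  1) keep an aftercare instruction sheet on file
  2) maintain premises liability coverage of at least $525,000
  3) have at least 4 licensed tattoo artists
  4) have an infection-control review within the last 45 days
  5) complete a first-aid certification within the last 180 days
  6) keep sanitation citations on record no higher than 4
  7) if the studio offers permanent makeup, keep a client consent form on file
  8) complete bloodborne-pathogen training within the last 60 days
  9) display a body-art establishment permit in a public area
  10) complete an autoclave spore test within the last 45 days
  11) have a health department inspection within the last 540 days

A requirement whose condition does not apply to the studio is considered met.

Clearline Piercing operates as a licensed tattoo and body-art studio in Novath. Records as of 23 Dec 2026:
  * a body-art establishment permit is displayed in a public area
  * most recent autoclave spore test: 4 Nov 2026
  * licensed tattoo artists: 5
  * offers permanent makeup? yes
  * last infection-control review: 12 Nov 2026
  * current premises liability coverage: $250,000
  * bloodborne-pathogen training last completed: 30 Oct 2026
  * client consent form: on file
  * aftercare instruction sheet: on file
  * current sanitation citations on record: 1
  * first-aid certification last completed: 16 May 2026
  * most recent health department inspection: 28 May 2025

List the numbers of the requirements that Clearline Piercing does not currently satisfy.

2, 5, 10, 11

1. aftercare instruction sheet present → met
2. premises liability coverage $250,000 < $525,000 → not met
3. licensed tattoo artists 5 ≥ 4 → met
4. infection-control review 41 days ago vs limit 45 → met
5. first-aid certification 221 days ago vs limit 180 → not met
6. sanitation citations on record 1 ≤ 4 → met
7. condition 'offers permanent makeup' holds; client consent form present → met
8. bloodborne-pathogen training 54 days ago vs limit 60 → met
9. body-art establishment permit present → met
10. autoclave spore test 49 days ago vs limit 45 → not met
11. health department inspection 574 days ago vs limit 540 → not met
Not met: 2, 5, 10, 11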